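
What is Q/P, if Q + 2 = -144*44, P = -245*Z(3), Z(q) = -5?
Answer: -6338/1225 ≈ -5.1739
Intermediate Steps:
P = 1225 (P = -245*(-5) = 1225)
Q = -6338 (Q = -2 - 144*44 = -2 - 6336 = -6338)
Q/P = -6338/1225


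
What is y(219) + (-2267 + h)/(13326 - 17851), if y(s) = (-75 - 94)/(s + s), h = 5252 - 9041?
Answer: 1887803/1981950 ≈ 0.95250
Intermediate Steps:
h = -3789
y(s) = -169/(2*s) (y(s) = -169*1/(2*s) = -169/(2*s))
y(219) + (-2267 + h)/(13326 - 17851) = -169/2/219 + (-2267 - 3789)/(13326 - 17851) = -169/2*1/219 - 6056/(-4525) = -169/438 - 6056*(-1/4525) = -169/438 + 6056/4525 = 1887803/1981950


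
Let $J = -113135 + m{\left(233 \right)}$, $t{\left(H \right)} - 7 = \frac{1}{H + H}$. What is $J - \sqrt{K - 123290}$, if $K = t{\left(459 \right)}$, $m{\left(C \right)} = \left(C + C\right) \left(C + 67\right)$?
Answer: $26665 - \frac{i \sqrt{11543726886}}{306} \approx 26665.0 - 351.12 i$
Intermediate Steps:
$m{\left(C \right)} = 2 C \left(67 + C\right)$
$t{\left(H \right)} = 7 + \frac{1}{2 H}$ ($t{\left(H \right)} = 7 + \frac{1}{H + H} = 7 + \frac{1}{2 H}$)
$K = \frac{6427}{918}$ ($K = 7 + \frac{1}{2 \cdot 459} = 7 + \frac{1}{2} \cdot \frac{1}{459} = 7 + \frac{1}{918} = \frac{6427}{918} \approx 7.0011$)
$J = 26665$ ($J = -113135 + 2 \cdot 233 \left(67 + 233\right) = -113135 + 2 \cdot 233 \cdot 300 = -113135 + 139800 = 26665$)
$J - \sqrt{K - 123290} = 26665 - \sqrt{\frac{6427}{918} - 123290} = 26665 - \sqrt{- \frac{113173793}{918}} = 26665 - \frac{i \sqrt{11543726886}}{306}$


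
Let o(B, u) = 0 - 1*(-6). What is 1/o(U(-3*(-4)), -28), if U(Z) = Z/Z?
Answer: ⅙ ≈ 0.16667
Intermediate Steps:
U(Z) = 1
o(B, u) = 6 (o(B, u) = 0 + 6 = 6)
1/o(U(-3*(-4)), -28) = 1/6 = ⅙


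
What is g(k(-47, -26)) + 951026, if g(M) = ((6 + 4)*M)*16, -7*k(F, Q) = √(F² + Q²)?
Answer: 951026 - 160*√2885/7 ≈ 9.4980e+5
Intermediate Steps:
k(F, Q) = -√(F² + Q²)/7
g(M) = 160*M (g(M) = (10*M)*16 = 160*M)
g(k(-47, -26)) + 951026 = 160*(-√((-47)² + (-26)²)/7) + 951026 = 160*(-√(2209 + 676)/7) + 951026 = 160*(-√2885/7) + 951026 = -160*√2885/7 + 951026 = 951026 - 160*√2885/7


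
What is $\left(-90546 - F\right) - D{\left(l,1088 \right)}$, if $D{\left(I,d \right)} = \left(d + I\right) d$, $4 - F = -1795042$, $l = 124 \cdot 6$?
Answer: $-3878808$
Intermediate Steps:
$l = 744$
$F = 1795046$ ($F = 4 - -1795042 = 4 + 1795042 = 1795046$)
$D{\left(I,d \right)} = d \left(I + d\right)$ ($D{\left(I,d \right)} = \left(I + d\right) d = d \left(I + d\right)$)
$\left(-90546 - F\right) - D{\left(l,1088 \right)} = \left(-90546 - 1795046\right) - 1088 \left(744 + 1088\right) = \left(-90546 - 1795046\right) - 1088 \cdot 1832 = -1885592 - 1993216 = -3878808$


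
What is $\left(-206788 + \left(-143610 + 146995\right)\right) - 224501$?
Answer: $-427904$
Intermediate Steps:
$\left(-206788 + \left(-143610 + 146995\right)\right) - 224501 = \left(-206788 + 3385\right) - 224501 = -203403 - 224501 = -427904$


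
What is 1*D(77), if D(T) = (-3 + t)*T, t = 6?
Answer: 231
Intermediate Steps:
D(T) = 3*T (D(T) = (-3 + 6)*T = 3*T)
1*D(77) = 1*(3*77) = 1*231 = 231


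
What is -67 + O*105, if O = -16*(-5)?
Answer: 8333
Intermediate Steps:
O = 80
-67 + O*105 = -67 + 80*105 = -67 + 8400 = 8333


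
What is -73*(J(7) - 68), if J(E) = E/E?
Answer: 4891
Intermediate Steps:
J(E) = 1
-73*(J(7) - 68) = -73*(1 - 68) = -73*(-67) = 4891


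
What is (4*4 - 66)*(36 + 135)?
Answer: -8550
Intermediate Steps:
(4*4 - 66)*(36 + 135) = (16 - 66)*171 = -50*171 = -8550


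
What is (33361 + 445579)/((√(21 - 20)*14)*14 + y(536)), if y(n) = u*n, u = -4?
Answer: -119735/487 ≈ -245.86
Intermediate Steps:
y(n) = -4*n
(33361 + 445579)/((√(21 - 20)*14)*14 + y(536)) = (33361 + 445579)/((√(21 - 20)*14)*14 - 4*536) = 478940/((√1*14)*14 - 2144) = 478940/((1*14)*14 - 2144) = 478940/(14*14 - 2144) = 478940/(196 - 2144) = 478940/(-1948) = 478940*(-1/1948) = -119735/487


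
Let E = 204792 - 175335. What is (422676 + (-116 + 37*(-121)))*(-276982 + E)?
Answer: -103485994575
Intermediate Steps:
E = 29457
(422676 + (-116 + 37*(-121)))*(-276982 + E) = (422676 + (-116 + 37*(-121)))*(-276982 + 29457) = (422676 + (-116 - 4477))*(-247525) = (422676 - 4593)*(-247525) = 418083*(-247525) = -103485994575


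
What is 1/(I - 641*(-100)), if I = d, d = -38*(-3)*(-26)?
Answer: 1/61136 ≈ 1.6357e-5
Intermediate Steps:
d = -2964 (d = 114*(-26) = -2964)
I = -2964
1/(I - 641*(-100)) = 1/(-2964 - 641*(-100)) = 1/(-2964 + 64100) = 1/61136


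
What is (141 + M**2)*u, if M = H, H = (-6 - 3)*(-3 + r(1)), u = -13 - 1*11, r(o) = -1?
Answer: -34488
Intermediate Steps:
u = -24 (u = -13 - 11 = -24)
H = 36 (H = (-6 - 3)*(-3 - 1) = -9*(-4) = 36)
M = 36
(141 + M**2)*u = (141 + 36**2)*(-24) = (141 + 1296)*(-24) = 1437*(-24) = -34488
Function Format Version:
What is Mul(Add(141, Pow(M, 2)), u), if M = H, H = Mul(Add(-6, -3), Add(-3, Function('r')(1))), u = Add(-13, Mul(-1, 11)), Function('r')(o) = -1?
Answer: -34488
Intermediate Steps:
u = -24 (u = Add(-13, -11) = -24)
H = 36 (H = Mul(Add(-6, -3), Add(-3, -1)) = Mul(-9, -4) = 36)
M = 36
Mul(Add(141, Pow(M, 2)), u) = Mul(Add(141, Pow(36, 2)), -24) = Mul(Add(141, 1296), -24) = Mul(1437, -24) = -34488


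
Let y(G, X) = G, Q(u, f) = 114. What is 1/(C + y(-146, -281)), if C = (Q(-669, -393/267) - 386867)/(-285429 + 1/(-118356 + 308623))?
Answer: -54307719542/7855340720081 ≈ -0.0069135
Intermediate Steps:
C = 73586333051/54307719542 (C = (114 - 386867)/(-285429 + 1/(-118356 + 308623)) = -386753/(-285429 + 1/190267) = -386753/(-54307719542/190267) = -386753*(-190267/54307719542) = 73586333051/54307719542 ≈ 1.3550)
1/(C + y(-146, -281)) = 1/(73586333051/54307719542 - 146) = 1/(-7855340720081/54307719542) = -54307719542/7855340720081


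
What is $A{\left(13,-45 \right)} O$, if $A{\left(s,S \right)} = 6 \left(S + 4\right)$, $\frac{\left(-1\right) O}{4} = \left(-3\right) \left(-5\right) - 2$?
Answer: $12792$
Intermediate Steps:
$O = -52$ ($O = - 4 \left(\left(-3\right) \left(-5\right) - 2\right) = - 4 \left(15 - 2\right) = \left(-4\right) 13 = -52$)
$A{\left(s,S \right)} = 24 + 6 S$ ($A{\left(s,S \right)} = 6 \left(4 + S\right) = 24 + 6 S$)
$A{\left(13,-45 \right)} O = \left(24 + 6 \left(-45\right)\right) \left(-52\right) = \left(24 - 270\right) \left(-52\right) = \left(-246\right) \left(-52\right) = 12792$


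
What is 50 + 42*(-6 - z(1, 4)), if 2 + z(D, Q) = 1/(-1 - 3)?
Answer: -215/2 ≈ -107.50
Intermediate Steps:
z(D, Q) = -9/4 (z(D, Q) = -2 + 1/(-1 - 3) = -2 + 1/(-4) = -2 - ¼ = -9/4)
50 + 42*(-6 - z(1, 4)) = 50 + 42*(-6 - 1*(-9/4)) = 50 + 42*(-6 + 9/4) = 50 + 42*(-15/4) = 50 - 315/2 = -215/2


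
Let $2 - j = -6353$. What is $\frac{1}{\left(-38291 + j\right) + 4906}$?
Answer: $- \frac{1}{27030} \approx -3.6996 \cdot 10^{-5}$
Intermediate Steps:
$j = 6355$ ($j = 2 - -6353 = 2 + 6353 = 6355$)
$\frac{1}{\left(-38291 + j\right) + 4906} = \frac{1}{\left(-38291 + 6355\right) + 4906} = \frac{1}{-31936 + 4906} = \frac{1}{-27030} = - \frac{1}{27030}$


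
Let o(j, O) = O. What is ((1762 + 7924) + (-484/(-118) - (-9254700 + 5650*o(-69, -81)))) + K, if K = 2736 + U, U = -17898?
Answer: 572705808/59 ≈ 9.7069e+6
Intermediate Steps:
K = -15162 (K = 2736 - 17898 = -15162)
((1762 + 7924) + (-484/(-118) - (-9254700 + 5650*o(-69, -81)))) + K = ((1762 + 7924) + (-484/(-118) - 5650/(1/(-1638 - 81)))) - 15162 = (9686 + (-484*(-1/118) - 5650/(1/(-1719)))) - 15162 = (9686 + (242/59 - 5650/(-1/1719))) - 15162 = (9686 + (242/59 - 5650*(-1719))) - 15162 = (9686 + (242/59 + 9712350)) - 15162 = (9686 + 573028892/59) - 15162 = 573600366/59 - 15162 = 572705808/59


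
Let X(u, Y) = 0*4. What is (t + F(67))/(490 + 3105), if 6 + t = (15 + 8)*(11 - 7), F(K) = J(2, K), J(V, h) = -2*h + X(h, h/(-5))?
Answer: -48/3595 ≈ -0.013352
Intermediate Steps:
X(u, Y) = 0
J(V, h) = -2*h (J(V, h) = -2*h + 0 = -2*h)
F(K) = -2*K
t = 86 (t = -6 + (15 + 8)*(11 - 7) = -6 + 23*4 = -6 + 92 = 86)
(t + F(67))/(490 + 3105) = (86 - 2*67)/(490 + 3105) = (86 - 134)/3595 = -48*1/3595 = -48/3595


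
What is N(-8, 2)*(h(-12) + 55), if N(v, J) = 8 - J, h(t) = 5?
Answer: 360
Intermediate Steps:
N(-8, 2)*(h(-12) + 55) = (8 - 1*2)*(5 + 55) = (8 - 2)*60 = 6*60 = 360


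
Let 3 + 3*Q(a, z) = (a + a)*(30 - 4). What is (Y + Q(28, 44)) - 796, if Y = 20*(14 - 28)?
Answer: -1775/3 ≈ -591.67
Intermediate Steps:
Q(a, z) = -1 + 52*a/3 (Q(a, z) = -1 + ((a + a)*(30 - 4))/3 = -1 + ((2*a)*26)/3 = -1 + (52*a)/3 = -1 + 52*a/3)
Y = -280 (Y = 20*(-14) = -280)
(Y + Q(28, 44)) - 796 = (-280 + (-1 + (52/3)*28)) - 796 = (-280 + (-1 + 1456/3)) - 796 = (-280 + 1453/3) - 796 = 613/3 - 796 = -1775/3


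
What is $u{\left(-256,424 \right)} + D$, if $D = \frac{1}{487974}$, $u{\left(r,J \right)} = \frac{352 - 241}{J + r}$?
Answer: $\frac{9027547}{13663272} \approx 0.66072$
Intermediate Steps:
$u{\left(r,J \right)} = \frac{111}{J + r}$
$D = \frac{1}{487974} \approx 2.0493 \cdot 10^{-6}$
$u{\left(-256,424 \right)} + D = \frac{111}{424 - 256} + \frac{1}{487974} = \frac{111}{168} + \frac{1}{487974} = 111 \cdot \frac{1}{168} + \frac{1}{487974} = \frac{37}{56} + \frac{1}{487974} = \frac{9027547}{13663272}$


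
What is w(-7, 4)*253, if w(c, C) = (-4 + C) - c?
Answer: 1771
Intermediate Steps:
w(c, C) = -4 + C - c
w(-7, 4)*253 = (-4 + 4 - 1*(-7))*253 = (-4 + 4 + 7)*253 = 7*253 = 1771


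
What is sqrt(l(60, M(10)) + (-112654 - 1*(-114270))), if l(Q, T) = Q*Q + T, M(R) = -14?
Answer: 51*sqrt(2) ≈ 72.125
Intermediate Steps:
l(Q, T) = T + Q**2 (l(Q, T) = Q**2 + T = T + Q**2)
sqrt(l(60, M(10)) + (-112654 - 1*(-114270))) = sqrt((-14 + 60**2) + (-112654 - 1*(-114270))) = sqrt((-14 + 3600) + (-112654 + 114270)) = sqrt(3586 + 1616) = sqrt(5202) = 51*sqrt(2)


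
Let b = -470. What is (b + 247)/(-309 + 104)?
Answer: 223/205 ≈ 1.0878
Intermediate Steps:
(b + 247)/(-309 + 104) = (-470 + 247)/(-309 + 104) = -223/(-205) = -223*(-1/205) = 223/205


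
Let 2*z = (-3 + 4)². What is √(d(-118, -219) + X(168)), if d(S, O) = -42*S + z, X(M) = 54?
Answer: √20042/2 ≈ 70.785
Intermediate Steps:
z = ½ (z = (-3 + 4)²/2 = (½)*1² = (½)*1 = ½ ≈ 0.50000)
d(S, O) = ½ - 42*S (d(S, O) = -42*S + ½ = ½ - 42*S)
√(d(-118, -219) + X(168)) = √((½ - 42*(-118)) + 54) = √((½ + 4956) + 54) = √(9913/2 + 54) = √(10021/2) = √20042/2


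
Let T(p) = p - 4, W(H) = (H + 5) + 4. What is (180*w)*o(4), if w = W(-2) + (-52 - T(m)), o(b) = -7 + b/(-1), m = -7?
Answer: 67320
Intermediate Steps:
W(H) = 9 + H (W(H) = (5 + H) + 4 = 9 + H)
T(p) = -4 + p
o(b) = -7 - b (o(b) = -7 + b*(-1) = -7 - b)
w = -34 (w = (9 - 2) + (-52 - (-4 - 7)) = 7 + (-52 - 1*(-11)) = 7 + (-52 + 11) = 7 - 41 = -34)
(180*w)*o(4) = (180*(-34))*(-7 - 1*4) = -6120*(-7 - 4) = -6120*(-11) = 67320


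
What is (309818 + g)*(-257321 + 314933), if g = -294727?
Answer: 869422692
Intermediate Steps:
(309818 + g)*(-257321 + 314933) = (309818 - 294727)*(-257321 + 314933) = 15091*57612 = 869422692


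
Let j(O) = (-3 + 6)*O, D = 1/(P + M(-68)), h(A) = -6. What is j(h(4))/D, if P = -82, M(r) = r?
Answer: 2700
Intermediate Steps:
D = -1/150 (D = 1/(-82 - 68) = 1/(-150) = -1/150 ≈ -0.0066667)
j(O) = 3*O
j(h(4))/D = (3*(-6))/(-1/150) = -18*(-150) = 2700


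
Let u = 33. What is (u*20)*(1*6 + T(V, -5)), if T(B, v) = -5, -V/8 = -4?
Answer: 660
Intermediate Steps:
V = 32 (V = -8*(-4) = 32)
(u*20)*(1*6 + T(V, -5)) = (33*20)*(1*6 - 5) = 660*(6 - 5) = 660*1 = 660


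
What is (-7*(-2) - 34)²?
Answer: 400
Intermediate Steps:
(-7*(-2) - 34)² = (14 - 34)² = (-20)² = 400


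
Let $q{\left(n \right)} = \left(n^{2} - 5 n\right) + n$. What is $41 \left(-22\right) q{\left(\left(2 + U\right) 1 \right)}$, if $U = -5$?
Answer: $-18942$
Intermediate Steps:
$q{\left(n \right)} = n^{2} - 4 n$
$41 \left(-22\right) q{\left(\left(2 + U\right) 1 \right)} = 41 \left(-22\right) \left(2 - 5\right) 1 \left(-4 + \left(2 - 5\right) 1\right) = - 902 \left(-3\right) 1 \left(-4 - 3\right) = - 902 \left(- 3 \left(-4 - 3\right)\right) = - 902 \left(\left(-3\right) \left(-7\right)\right) = \left(-902\right) 21 = -18942$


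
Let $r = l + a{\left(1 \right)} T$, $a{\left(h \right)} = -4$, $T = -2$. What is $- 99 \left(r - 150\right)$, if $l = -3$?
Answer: $14355$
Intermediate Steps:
$r = 5$ ($r = -3 - -8 = -3 + 8 = 5$)
$- 99 \left(r - 150\right) = - 99 \left(5 - 150\right) = \left(-99\right) \left(-145\right) = 14355$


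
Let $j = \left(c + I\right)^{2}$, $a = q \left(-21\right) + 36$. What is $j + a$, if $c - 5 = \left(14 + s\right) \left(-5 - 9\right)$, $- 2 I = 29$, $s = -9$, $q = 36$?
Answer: $\frac{22401}{4} \approx 5600.3$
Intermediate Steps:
$I = - \frac{29}{2}$ ($I = \left(- \frac{1}{2}\right) 29 = - \frac{29}{2} \approx -14.5$)
$a = -720$ ($a = 36 \left(-21\right) + 36 = -756 + 36 = -720$)
$c = -65$ ($c = 5 + \left(14 - 9\right) \left(-5 - 9\right) = 5 + 5 \left(-14\right) = 5 - 70 = -65$)
$j = \frac{25281}{4}$ ($j = \left(-65 - \frac{29}{2}\right)^{2} = \left(- \frac{159}{2}\right)^{2} = \frac{25281}{4} \approx 6320.3$)
$j + a = \frac{25281}{4} - 720 = \frac{22401}{4}$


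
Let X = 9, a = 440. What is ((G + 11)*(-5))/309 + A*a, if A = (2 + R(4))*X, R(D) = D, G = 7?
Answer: 2447250/103 ≈ 23760.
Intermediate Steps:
A = 54 (A = (2 + 4)*9 = 6*9 = 54)
((G + 11)*(-5))/309 + A*a = ((7 + 11)*(-5))/309 + 54*440 = (18*(-5))*(1/309) + 23760 = -90*1/309 + 23760 = -30/103 + 23760 = 2447250/103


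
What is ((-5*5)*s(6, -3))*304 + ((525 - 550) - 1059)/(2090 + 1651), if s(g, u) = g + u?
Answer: -85295884/3741 ≈ -22800.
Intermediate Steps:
((-5*5)*s(6, -3))*304 + ((525 - 550) - 1059)/(2090 + 1651) = ((-5*5)*(6 - 3))*304 + ((525 - 550) - 1059)/(2090 + 1651) = -25*3*304 + (-25 - 1059)/3741 = -75*304 - 1084*1/3741 = -22800 - 1084/3741 = -85295884/3741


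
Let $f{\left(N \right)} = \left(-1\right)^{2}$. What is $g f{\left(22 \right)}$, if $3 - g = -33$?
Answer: $36$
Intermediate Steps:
$g = 36$ ($g = 3 - -33 = 3 + 33 = 36$)
$f{\left(N \right)} = 1$
$g f{\left(22 \right)} = 36 \cdot 1 = 36$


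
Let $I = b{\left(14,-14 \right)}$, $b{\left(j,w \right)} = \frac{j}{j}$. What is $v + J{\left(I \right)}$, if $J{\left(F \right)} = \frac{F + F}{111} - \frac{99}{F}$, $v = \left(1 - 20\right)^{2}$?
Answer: $\frac{29084}{111} \approx 262.02$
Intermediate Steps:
$b{\left(j,w \right)} = 1$
$v = 361$ ($v = \left(-19\right)^{2} = 361$)
$I = 1$
$J{\left(F \right)} = - \frac{99}{F} + \frac{2 F}{111}$ ($J{\left(F \right)} = 2 F \frac{1}{111} - \frac{99}{F} = \frac{2 F}{111} - \frac{99}{F} = - \frac{99}{F} + \frac{2 F}{111}$)
$v + J{\left(I \right)} = 361 + \left(- \frac{99}{1} + \frac{2}{111} \cdot 1\right) = 361 + \left(\left(-99\right) 1 + \frac{2}{111}\right) = 361 + \left(-99 + \frac{2}{111}\right) = 361 - \frac{10987}{111} = \frac{29084}{111}$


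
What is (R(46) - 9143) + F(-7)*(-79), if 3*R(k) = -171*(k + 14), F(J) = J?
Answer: -12010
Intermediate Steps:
R(k) = -798 - 57*k (R(k) = (-171*(k + 14))/3 = (-171*(14 + k))/3 = (-2394 - 171*k)/3 = -798 - 57*k)
(R(46) - 9143) + F(-7)*(-79) = ((-798 - 57*46) - 9143) - 7*(-79) = ((-798 - 2622) - 9143) + 553 = (-3420 - 9143) + 553 = -12563 + 553 = -12010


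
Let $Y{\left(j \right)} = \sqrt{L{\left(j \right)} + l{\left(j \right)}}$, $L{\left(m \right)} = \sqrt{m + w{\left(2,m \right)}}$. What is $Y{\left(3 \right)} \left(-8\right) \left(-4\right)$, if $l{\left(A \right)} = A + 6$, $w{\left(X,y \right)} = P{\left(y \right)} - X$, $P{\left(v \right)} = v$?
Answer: $32 \sqrt{11} \approx 106.13$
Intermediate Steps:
$w{\left(X,y \right)} = y - X$
$l{\left(A \right)} = 6 + A$
$L{\left(m \right)} = \sqrt{-2 + 2 m}$ ($L{\left(m \right)} = \sqrt{m + \left(m - 2\right)} = \sqrt{m + \left(-2 + m\right)} = \sqrt{-2 + 2 m}$)
$Y{\left(j \right)} = \sqrt{6 + j + \sqrt{-2 + 2 j}}$ ($Y{\left(j \right)} = \sqrt{\sqrt{-2 + 2 j} + \left(6 + j\right)} = \sqrt{6 + j + \sqrt{-2 + 2 j}}$)
$Y{\left(3 \right)} \left(-8\right) \left(-4\right) = \sqrt{6 + 3 + \sqrt{2} \sqrt{-1 + 3}} \left(-8\right) \left(-4\right) = \sqrt{6 + 3 + \sqrt{2} \sqrt{2}} \left(-8\right) \left(-4\right) = \sqrt{6 + 3 + 2} \left(-8\right) \left(-4\right) = \sqrt{11} \left(-8\right) \left(-4\right) = - 8 \sqrt{11} \left(-4\right) = 32 \sqrt{11}$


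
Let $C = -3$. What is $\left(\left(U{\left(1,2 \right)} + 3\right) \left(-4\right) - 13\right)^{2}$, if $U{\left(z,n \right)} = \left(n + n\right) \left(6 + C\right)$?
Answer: $5329$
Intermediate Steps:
$U{\left(z,n \right)} = 6 n$ ($U{\left(z,n \right)} = \left(n + n\right) \left(6 - 3\right) = 2 n 3 = 6 n$)
$\left(\left(U{\left(1,2 \right)} + 3\right) \left(-4\right) - 13\right)^{2} = \left(\left(6 \cdot 2 + 3\right) \left(-4\right) - 13\right)^{2} = \left(\left(12 + 3\right) \left(-4\right) - 13\right)^{2} = \left(15 \left(-4\right) - 13\right)^{2} = \left(-60 - 13\right)^{2} = \left(-73\right)^{2} = 5329$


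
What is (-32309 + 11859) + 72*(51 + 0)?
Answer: -16778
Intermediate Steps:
(-32309 + 11859) + 72*(51 + 0) = -20450 + 72*51 = -20450 + 3672 = -16778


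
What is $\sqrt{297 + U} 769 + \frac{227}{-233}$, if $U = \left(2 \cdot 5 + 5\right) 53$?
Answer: $- \frac{227}{233} + 1538 \sqrt{273} \approx 25411.0$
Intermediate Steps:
$U = 795$ ($U = \left(10 + 5\right) 53 = 15 \cdot 53 = 795$)
$\sqrt{297 + U} 769 + \frac{227}{-233} = \sqrt{297 + 795} \cdot 769 + \frac{227}{-233} = \sqrt{1092} \cdot 769 + 227 \left(- \frac{1}{233}\right) = 2 \sqrt{273} \cdot 769 - \frac{227}{233} = 1538 \sqrt{273} - \frac{227}{233} = - \frac{227}{233} + 1538 \sqrt{273}$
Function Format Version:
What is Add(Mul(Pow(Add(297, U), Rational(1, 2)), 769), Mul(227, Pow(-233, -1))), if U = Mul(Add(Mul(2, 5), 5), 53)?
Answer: Add(Rational(-227, 233), Mul(1538, Pow(273, Rational(1, 2)))) ≈ 25411.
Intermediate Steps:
U = 795 (U = Mul(Add(10, 5), 53) = Mul(15, 53) = 795)
Add(Mul(Pow(Add(297, U), Rational(1, 2)), 769), Mul(227, Pow(-233, -1))) = Add(Mul(Pow(Add(297, 795), Rational(1, 2)), 769), Mul(227, Pow(-233, -1))) = Add(Mul(Pow(1092, Rational(1, 2)), 769), Mul(227, Rational(-1, 233))) = Add(Mul(Mul(2, Pow(273, Rational(1, 2))), 769), Rational(-227, 233)) = Add(Mul(1538, Pow(273, Rational(1, 2))), Rational(-227, 233)) = Add(Rational(-227, 233), Mul(1538, Pow(273, Rational(1, 2))))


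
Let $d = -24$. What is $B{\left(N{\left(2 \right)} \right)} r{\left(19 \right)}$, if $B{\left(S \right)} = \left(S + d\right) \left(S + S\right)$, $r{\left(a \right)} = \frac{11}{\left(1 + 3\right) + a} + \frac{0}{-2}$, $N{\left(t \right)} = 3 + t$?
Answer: $- \frac{2090}{23} \approx -90.87$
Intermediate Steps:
$r{\left(a \right)} = \frac{11}{4 + a}$ ($r{\left(a \right)} = \frac{11}{4 + a} + 0 \left(- \frac{1}{2}\right) = \frac{11}{4 + a} + 0 = \frac{11}{4 + a}$)
$B{\left(S \right)} = 2 S \left(-24 + S\right)$ ($B{\left(S \right)} = \left(S - 24\right) \left(S + S\right) = \left(-24 + S\right) 2 S = 2 S \left(-24 + S\right)$)
$B{\left(N{\left(2 \right)} \right)} r{\left(19 \right)} = 2 \left(3 + 2\right) \left(-24 + \left(3 + 2\right)\right) \frac{11}{4 + 19} = 2 \cdot 5 \left(-24 + 5\right) \frac{11}{23} = 2 \cdot 5 \left(-19\right) 11 \cdot \frac{1}{23} = \left(-190\right) \frac{11}{23} = - \frac{2090}{23}$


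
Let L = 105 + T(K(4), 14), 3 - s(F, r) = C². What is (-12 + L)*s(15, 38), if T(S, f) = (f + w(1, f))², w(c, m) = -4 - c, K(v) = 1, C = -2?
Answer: -174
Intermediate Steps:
s(F, r) = -1 (s(F, r) = 3 - 1*(-2)² = 3 - 1*4 = 3 - 4 = -1)
T(S, f) = (-5 + f)² (T(S, f) = (f + (-4 - 1*1))² = (f + (-4 - 1))² = (f - 5)² = (-5 + f)²)
L = 186 (L = 105 + (-5 + 14)² = 105 + 9² = 105 + 81 = 186)
(-12 + L)*s(15, 38) = (-12 + 186)*(-1) = 174*(-1) = -174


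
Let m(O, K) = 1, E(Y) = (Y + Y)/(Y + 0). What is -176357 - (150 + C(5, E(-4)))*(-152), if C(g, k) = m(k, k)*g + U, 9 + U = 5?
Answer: -153405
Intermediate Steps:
E(Y) = 2 (E(Y) = (2*Y)/Y = 2)
U = -4 (U = -9 + 5 = -4)
C(g, k) = -4 + g (C(g, k) = 1*g - 4 = g - 4 = -4 + g)
-176357 - (150 + C(5, E(-4)))*(-152) = -176357 - (150 + (-4 + 5))*(-152) = -176357 - (150 + 1)*(-152) = -176357 - 151*(-152) = -176357 - 1*(-22952) = -176357 + 22952 = -153405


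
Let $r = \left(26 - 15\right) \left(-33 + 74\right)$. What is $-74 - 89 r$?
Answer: $-40213$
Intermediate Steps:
$r = 451$ ($r = 11 \cdot 41 = 451$)
$-74 - 89 r = -74 - 40139 = -40213$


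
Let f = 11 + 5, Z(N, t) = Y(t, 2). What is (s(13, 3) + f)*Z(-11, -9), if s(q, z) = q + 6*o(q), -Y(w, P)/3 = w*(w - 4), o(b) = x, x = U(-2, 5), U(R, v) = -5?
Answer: 351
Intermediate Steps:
x = -5
o(b) = -5
Y(w, P) = -3*w*(-4 + w) (Y(w, P) = -3*w*(w - 4) = -3*w*(-4 + w))
s(q, z) = -30 + q (s(q, z) = q + 6*(-5) = q - 30 = -30 + q)
Z(N, t) = 3*t*(4 - t)
f = 16
(s(13, 3) + f)*Z(-11, -9) = ((-30 + 13) + 16)*(3*(-9)*(4 - 1*(-9))) = (-17 + 16)*(3*(-9)*(4 + 9)) = -3*(-9)*13 = -1*(-351) = 351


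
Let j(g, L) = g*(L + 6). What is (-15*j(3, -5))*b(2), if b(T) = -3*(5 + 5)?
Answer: 1350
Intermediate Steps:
j(g, L) = g*(6 + L)
b(T) = -30 (b(T) = -3*10 = -30)
(-15*j(3, -5))*b(2) = -45*(6 - 5)*(-30) = -45*(-30) = 1350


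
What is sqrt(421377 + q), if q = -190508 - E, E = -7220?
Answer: sqrt(238089) ≈ 487.94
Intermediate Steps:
q = -183288 (q = -190508 - 1*(-7220) = -190508 + 7220 = -183288)
sqrt(421377 + q) = sqrt(421377 - 183288) = sqrt(238089)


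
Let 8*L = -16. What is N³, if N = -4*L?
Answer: 512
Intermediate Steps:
L = -2 (L = (⅛)*(-16) = -2)
N = 8 (N = -4*(-2) = 8)
N³ = 8³ = 512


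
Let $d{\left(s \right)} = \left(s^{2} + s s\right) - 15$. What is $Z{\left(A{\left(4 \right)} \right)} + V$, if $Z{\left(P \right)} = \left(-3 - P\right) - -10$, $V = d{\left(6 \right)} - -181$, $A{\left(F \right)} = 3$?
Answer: $242$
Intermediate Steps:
$d{\left(s \right)} = -15 + 2 s^{2}$ ($d{\left(s \right)} = \left(s^{2} + s^{2}\right) - 15 = 2 s^{2} - 15 = -15 + 2 s^{2}$)
$V = 238$ ($V = \left(-15 + 2 \cdot 6^{2}\right) - -181 = \left(-15 + 2 \cdot 36\right) + 181 = \left(-15 + 72\right) + 181 = 57 + 181 = 238$)
$Z{\left(P \right)} = 7 - P$ ($Z{\left(P \right)} = \left(-3 - P\right) + 10 = 7 - P$)
$Z{\left(A{\left(4 \right)} \right)} + V = \left(7 - 3\right) + 238 = 4 + 238 = 242$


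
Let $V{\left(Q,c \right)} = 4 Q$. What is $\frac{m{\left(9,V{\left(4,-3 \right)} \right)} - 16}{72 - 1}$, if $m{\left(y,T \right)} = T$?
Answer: $0$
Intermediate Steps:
$\frac{m{\left(9,V{\left(4,-3 \right)} \right)} - 16}{72 - 1} = \frac{4 \cdot 4 - 16}{72 - 1} = \frac{16 - 16}{71} = 0 \cdot \frac{1}{71} = 0$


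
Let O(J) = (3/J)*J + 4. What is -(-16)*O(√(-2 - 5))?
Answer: 112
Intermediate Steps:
O(J) = 7 (O(J) = 3 + 4 = 7)
-(-16)*O(√(-2 - 5)) = -(-16)*7 = -1*(-112) = 112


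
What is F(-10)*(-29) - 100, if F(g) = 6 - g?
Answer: -564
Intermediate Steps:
F(-10)*(-29) - 100 = (6 - 1*(-10))*(-29) - 100 = (6 + 10)*(-29) - 100 = 16*(-29) - 100 = -464 - 100 = -564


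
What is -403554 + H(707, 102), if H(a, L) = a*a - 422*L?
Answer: 53251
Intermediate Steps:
H(a, L) = a² - 422*L
-403554 + H(707, 102) = -403554 + (707² - 422*102) = -403554 + (499849 - 43044) = -403554 + 456805 = 53251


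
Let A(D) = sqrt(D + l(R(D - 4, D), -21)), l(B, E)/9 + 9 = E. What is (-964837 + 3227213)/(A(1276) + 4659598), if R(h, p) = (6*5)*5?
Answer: 5270881342424/10855926760299 - 1131188*sqrt(1006)/10855926760299 ≈ 0.48553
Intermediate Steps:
R(h, p) = 150 (R(h, p) = 30*5 = 150)
l(B, E) = -81 + 9*E
A(D) = sqrt(-270 + D) (A(D) = sqrt(D + (-81 + 9*(-21))) = sqrt(D + (-81 - 189)) = sqrt(D - 270) = sqrt(-270 + D))
(-964837 + 3227213)/(A(1276) + 4659598) = (-964837 + 3227213)/(sqrt(-270 + 1276) + 4659598) = 2262376/(sqrt(1006) + 4659598) = 2262376/(4659598 + sqrt(1006))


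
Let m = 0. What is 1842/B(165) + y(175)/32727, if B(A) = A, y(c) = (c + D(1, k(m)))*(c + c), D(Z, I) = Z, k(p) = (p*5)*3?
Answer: 23482378/1799985 ≈ 13.046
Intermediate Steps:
k(p) = 15*p (k(p) = (5*p)*3 = 15*p)
y(c) = 2*c*(1 + c) (y(c) = (c + 1)*(c + c) = (1 + c)*(2*c) = 2*c*(1 + c))
1842/B(165) + y(175)/32727 = 1842/165 + (2*175*(1 + 175))/32727 = 1842*(1/165) + (2*175*176)*(1/32727) = 614/55 + 61600*(1/32727) = 614/55 + 61600/32727 = 23482378/1799985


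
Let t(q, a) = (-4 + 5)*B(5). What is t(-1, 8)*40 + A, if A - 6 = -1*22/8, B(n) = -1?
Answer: -147/4 ≈ -36.750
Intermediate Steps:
t(q, a) = -1 (t(q, a) = (-4 + 5)*(-1) = 1*(-1) = -1)
A = 13/4 (A = 6 - 1*22/8 = 6 - 22*⅛ = 6 - 11/4 = 13/4 ≈ 3.2500)
t(-1, 8)*40 + A = -1*40 + 13/4 = -40 + 13/4 = -147/4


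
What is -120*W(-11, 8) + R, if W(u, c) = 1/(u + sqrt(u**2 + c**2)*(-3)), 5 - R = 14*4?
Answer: -10008/193 + 45*sqrt(185)/193 ≈ -48.684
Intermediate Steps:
R = -51 (R = 5 - 14*4 = 5 - 1*56 = 5 - 56 = -51)
W(u, c) = 1/(u - 3*sqrt(c**2 + u**2)) (W(u, c) = 1/(u + sqrt(c**2 + u**2)*(-3)) = 1/(u - 3*sqrt(c**2 + u**2)))
-120*W(-11, 8) + R = -120/(-11 - 3*sqrt(8**2 + (-11)**2)) - 51 = -120/(-11 - 3*sqrt(64 + 121)) - 51 = -120/(-11 - 3*sqrt(185)) - 51 = -51 - 120/(-11 - 3*sqrt(185))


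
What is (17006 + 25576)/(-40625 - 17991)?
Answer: -21291/29308 ≈ -0.72646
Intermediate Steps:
(17006 + 25576)/(-40625 - 17991) = 42582/(-58616) = 42582*(-1/58616) = -21291/29308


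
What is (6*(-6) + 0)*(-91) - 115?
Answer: 3161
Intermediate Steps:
(6*(-6) + 0)*(-91) - 115 = (-36 + 0)*(-91) - 115 = -36*(-91) - 115 = 3276 - 115 = 3161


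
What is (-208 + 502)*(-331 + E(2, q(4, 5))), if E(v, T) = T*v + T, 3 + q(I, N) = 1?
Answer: -99078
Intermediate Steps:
q(I, N) = -2 (q(I, N) = -3 + 1 = -2)
E(v, T) = T + T*v
(-208 + 502)*(-331 + E(2, q(4, 5))) = (-208 + 502)*(-331 - 2*(1 + 2)) = 294*(-331 - 2*3) = 294*(-331 - 6) = 294*(-337) = -99078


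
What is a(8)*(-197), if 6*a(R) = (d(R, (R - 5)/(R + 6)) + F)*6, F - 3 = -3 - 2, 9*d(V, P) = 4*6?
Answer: -394/3 ≈ -131.33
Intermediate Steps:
d(V, P) = 8/3 (d(V, P) = (4*6)/9 = (⅑)*24 = 8/3)
F = -2 (F = 3 + (-3 - 2) = 3 - 5 = -2)
a(R) = ⅔ (a(R) = ((8/3 - 2)*6)/6 = ((⅔)*6)/6 = (⅙)*4 = ⅔)
a(8)*(-197) = (⅔)*(-197) = -394/3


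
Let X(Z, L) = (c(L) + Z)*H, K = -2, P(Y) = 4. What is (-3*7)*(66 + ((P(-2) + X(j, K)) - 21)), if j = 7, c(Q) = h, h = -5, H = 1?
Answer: -1071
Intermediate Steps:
c(Q) = -5
X(Z, L) = -5 + Z (X(Z, L) = (-5 + Z)*1 = -5 + Z)
(-3*7)*(66 + ((P(-2) + X(j, K)) - 21)) = (-3*7)*(66 + ((4 + (-5 + 7)) - 21)) = -21*(66 + ((4 + 2) - 21)) = -21*(66 + (6 - 21)) = -21*(66 - 15) = -21*51 = -1071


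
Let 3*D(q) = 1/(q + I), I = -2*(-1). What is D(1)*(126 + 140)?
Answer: 266/9 ≈ 29.556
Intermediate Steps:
I = 2
D(q) = 1/(3*(2 + q)) (D(q) = 1/(3*(q + 2)) = 1/(3*(2 + q)))
D(1)*(126 + 140) = (1/(3*(2 + 1)))*(126 + 140) = ((1/3)/3)*266 = ((1/3)*(1/3))*266 = (1/9)*266 = 266/9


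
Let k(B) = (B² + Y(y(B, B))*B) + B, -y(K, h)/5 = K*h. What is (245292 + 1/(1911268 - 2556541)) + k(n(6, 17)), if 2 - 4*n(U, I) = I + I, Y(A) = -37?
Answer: 158507440811/645273 ≈ 2.4564e+5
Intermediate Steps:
y(K, h) = -5*K*h
n(U, I) = ½ - I/2 (n(U, I) = ½ - (I + I)/4 = ½ - I/2)
k(B) = B² - 36*B (k(B) = (B² - 37*B) + B = B² - 36*B)
(245292 + 1/(1911268 - 2556541)) + k(n(6, 17)) = (245292 + 1/(1911268 - 2556541)) + (½ - ½*17)*(-36 + (½ - ½*17)) = (245292 + 1/(-645273)) + (½ - 17/2)*(-36 + (½ - 17/2)) = (245292 - 1/645273) - 8*(-36 - 8) = 158280304715/645273 - 8*(-44) = 158280304715/645273 + 352 = 158507440811/645273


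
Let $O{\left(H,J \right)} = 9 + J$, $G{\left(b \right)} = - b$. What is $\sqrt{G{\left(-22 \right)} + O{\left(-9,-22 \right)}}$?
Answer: $3$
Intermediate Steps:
$\sqrt{G{\left(-22 \right)} + O{\left(-9,-22 \right)}} = \sqrt{\left(-1\right) \left(-22\right) + \left(9 - 22\right)} = \sqrt{22 - 13} = \sqrt{9} = 3$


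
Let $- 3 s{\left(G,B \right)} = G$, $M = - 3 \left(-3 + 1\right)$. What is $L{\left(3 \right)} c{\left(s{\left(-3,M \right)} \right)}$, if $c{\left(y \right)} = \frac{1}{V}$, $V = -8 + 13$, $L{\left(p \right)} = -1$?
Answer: $- \frac{1}{5} \approx -0.2$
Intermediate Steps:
$M = 6$ ($M = \left(-3\right) \left(-2\right) = 6$)
$s{\left(G,B \right)} = - \frac{G}{3}$
$V = 5$
$c{\left(y \right)} = \frac{1}{5}$
$L{\left(3 \right)} c{\left(s{\left(-3,M \right)} \right)} = \left(-1\right) \frac{1}{5} = - \frac{1}{5}$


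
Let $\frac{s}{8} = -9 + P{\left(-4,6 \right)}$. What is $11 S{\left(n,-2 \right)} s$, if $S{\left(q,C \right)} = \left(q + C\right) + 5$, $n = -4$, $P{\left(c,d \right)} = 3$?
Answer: $528$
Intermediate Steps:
$s = -48$ ($s = 8 \left(-9 + 3\right) = 8 \left(-6\right) = -48$)
$S{\left(q,C \right)} = 5 + C + q$ ($S{\left(q,C \right)} = \left(C + q\right) + 5 = 5 + C + q$)
$11 S{\left(n,-2 \right)} s = 11 \left(5 - 2 - 4\right) \left(-48\right) = 11 \left(-1\right) \left(-48\right) = \left(-11\right) \left(-48\right) = 528$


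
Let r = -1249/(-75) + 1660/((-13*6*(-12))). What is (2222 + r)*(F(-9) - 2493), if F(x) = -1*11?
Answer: -16409334244/2925 ≈ -5.6100e+6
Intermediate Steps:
F(x) = -11
r = 107797/5850 (r = -1249*(-1/75) + 1660/((-78*(-12))) = 1249/75 + 1660/936 = 1249/75 + 1660*(1/936) = 1249/75 + 415/234 = 107797/5850 ≈ 18.427)
(2222 + r)*(F(-9) - 2493) = (2222 + 107797/5850)*(-11 - 2493) = (13106497/5850)*(-2504) = -16409334244/2925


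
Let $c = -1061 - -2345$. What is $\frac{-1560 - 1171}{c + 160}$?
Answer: $- \frac{2731}{1444} \approx -1.8913$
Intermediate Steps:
$c = 1284$ ($c = -1061 + 2345 = 1284$)
$\frac{-1560 - 1171}{c + 160} = \frac{-1560 - 1171}{1284 + 160} = - \frac{2731}{1444}$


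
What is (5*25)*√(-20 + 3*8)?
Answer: 250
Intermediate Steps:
(5*25)*√(-20 + 3*8) = 125*√(-20 + 24) = 125*√4 = 125*2 = 250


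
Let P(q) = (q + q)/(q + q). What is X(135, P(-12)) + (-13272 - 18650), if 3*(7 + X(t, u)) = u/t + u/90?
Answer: -5172497/162 ≈ -31929.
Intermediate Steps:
P(q) = 1 (P(q) = (2*q)/((2*q)) = (2*q)*(1/(2*q)) = 1)
X(t, u) = -7 + u/270 + u/(3*t) (X(t, u) = -7 + (u/t + u/90)/3 = -7 + (u/90 + u/t)/3 = -7 + (u/270 + u/(3*t)) = -7 + u/270 + u/(3*t))
X(135, P(-12)) + (-13272 - 18650) = (-7 + (1/270)*1 + (1/3)*1/135) + (-13272 - 18650) = (-7 + 1/270 + (1/3)*1*(1/135)) - 31922 = (-7 + 1/270 + 1/405) - 31922 = -1133/162 - 31922 = -5172497/162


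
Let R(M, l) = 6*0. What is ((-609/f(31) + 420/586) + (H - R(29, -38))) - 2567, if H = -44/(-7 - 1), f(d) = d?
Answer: -46876063/18166 ≈ -2580.4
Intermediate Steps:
R(M, l) = 0
H = 11/2 (H = -44/(-8) = -⅛*(-44) = 11/2 ≈ 5.5000)
((-609/f(31) + 420/586) + (H - R(29, -38))) - 2567 = ((-609/31 + 420/586) + (11/2 - 1*0)) - 2567 = ((-609*1/31 + 420*(1/586)) + (11/2 + 0)) - 2567 = ((-609/31 + 210/293) + 11/2) - 2567 = (-171927/9083 + 11/2) - 2567 = -243941/18166 - 2567 = -46876063/18166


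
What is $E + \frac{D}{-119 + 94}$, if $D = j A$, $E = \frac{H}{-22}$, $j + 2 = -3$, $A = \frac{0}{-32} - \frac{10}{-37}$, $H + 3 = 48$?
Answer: $- \frac{1621}{814} \approx -1.9914$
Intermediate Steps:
$H = 45$ ($H = -3 + 48 = 45$)
$A = \frac{10}{37}$ ($A = 0 \left(- \frac{1}{32}\right) - - \frac{10}{37} = 0 + \frac{10}{37} = \frac{10}{37} \approx 0.27027$)
$j = -5$ ($j = -2 - 3 = -5$)
$E = - \frac{45}{22}$ ($E = \frac{45}{-22} = 45 \left(- \frac{1}{22}\right) = - \frac{45}{22} \approx -2.0455$)
$D = - \frac{50}{37}$ ($D = \left(-5\right) \frac{10}{37} = - \frac{50}{37} \approx -1.3514$)
$E + \frac{D}{-119 + 94} = - \frac{45}{22} + \frac{1}{-119 + 94} \left(- \frac{50}{37}\right) = - \frac{45}{22} + \frac{1}{-25} \left(- \frac{50}{37}\right) = - \frac{45}{22} - - \frac{2}{37} = - \frac{45}{22} + \frac{2}{37} = - \frac{1621}{814}$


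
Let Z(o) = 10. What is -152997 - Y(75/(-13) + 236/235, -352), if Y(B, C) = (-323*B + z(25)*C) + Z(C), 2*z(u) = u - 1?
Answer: -459233976/3055 ≈ -1.5032e+5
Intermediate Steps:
z(u) = -1/2 + u/2 (z(u) = (u - 1)/2 = (-1 + u)/2 = -1/2 + u/2)
Y(B, C) = 10 - 323*B + 12*C (Y(B, C) = (-323*B + (-1/2 + (1/2)*25)*C) + 10 = (-323*B + (-1/2 + 25/2)*C) + 10 = (-323*B + 12*C) + 10 = 10 - 323*B + 12*C)
-152997 - Y(75/(-13) + 236/235, -352) = -152997 - (10 - 323*(75/(-13) + 236/235) + 12*(-352)) = -152997 - (10 - 323*(75*(-1/13) + 236*(1/235)) - 4224) = -152997 - (10 - 323*(-75/13 + 236/235) - 4224) = -152997 - (10 - 323*(-14557/3055) - 4224) = -152997 - (10 + 4701911/3055 - 4224) = -152997 - 1*(-8171859/3055) = -152997 + 8171859/3055 = -459233976/3055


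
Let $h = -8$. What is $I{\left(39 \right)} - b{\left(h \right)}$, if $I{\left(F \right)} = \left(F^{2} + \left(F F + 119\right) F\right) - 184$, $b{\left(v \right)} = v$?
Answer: $65305$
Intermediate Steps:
$I{\left(F \right)} = -184 + F^{2} + F \left(119 + F^{2}\right)$ ($I{\left(F \right)} = \left(F^{2} + \left(F^{2} + 119\right) F\right) - 184 = \left(F^{2} + \left(119 + F^{2}\right) F\right) - 184 = \left(F^{2} + F \left(119 + F^{2}\right)\right) - 184 = -184 + F^{2} + F \left(119 + F^{2}\right)$)
$I{\left(39 \right)} - b{\left(h \right)} = \left(-184 + 39^{2} + 39^{3} + 119 \cdot 39\right) - -8 = \left(-184 + 1521 + 59319 + 4641\right) + 8 = 65297 + 8 = 65305$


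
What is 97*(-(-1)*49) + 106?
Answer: 4859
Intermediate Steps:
97*(-(-1)*49) + 106 = 97*(-1*(-49)) + 106 = 97*49 + 106 = 4753 + 106 = 4859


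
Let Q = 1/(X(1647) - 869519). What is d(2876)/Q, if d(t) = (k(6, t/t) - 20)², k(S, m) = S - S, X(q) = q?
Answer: -347148800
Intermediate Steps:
k(S, m) = 0
Q = -1/867872 (Q = 1/(1647 - 869519) = 1/(-867872) = -1/867872 ≈ -1.1522e-6)
d(t) = 400 (d(t) = (0 - 20)² = (-20)² = 400)
d(2876)/Q = 400/(-1/867872) = 400*(-867872) = -347148800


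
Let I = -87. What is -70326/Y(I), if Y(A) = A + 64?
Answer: 70326/23 ≈ 3057.7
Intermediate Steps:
Y(A) = 64 + A
-70326/Y(I) = -70326/(64 - 87) = -70326/(-23) = -70326*(-1/23) = 70326/23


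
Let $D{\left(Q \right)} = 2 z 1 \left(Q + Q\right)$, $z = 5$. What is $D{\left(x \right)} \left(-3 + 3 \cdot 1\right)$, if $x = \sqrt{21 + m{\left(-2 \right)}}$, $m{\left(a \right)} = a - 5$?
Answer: $0$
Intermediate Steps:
$m{\left(a \right)} = -5 + a$
$x = \sqrt{14}$ ($x = \sqrt{21 - 7} = \sqrt{14} \approx 3.7417$)
$D{\left(Q \right)} = 20 Q$ ($D{\left(Q \right)} = 2 \cdot 5 \cdot 1 \left(Q + Q\right) = 10 \cdot 1 \cdot 2 Q = 10 \cdot 2 Q = 20 Q$)
$D{\left(x \right)} \left(-3 + 3 \cdot 1\right) = 20 \sqrt{14} \left(-3 + 3 \cdot 1\right) = 20 \sqrt{14} \left(-3 + 3\right) = 20 \sqrt{14} \cdot 0 = 0$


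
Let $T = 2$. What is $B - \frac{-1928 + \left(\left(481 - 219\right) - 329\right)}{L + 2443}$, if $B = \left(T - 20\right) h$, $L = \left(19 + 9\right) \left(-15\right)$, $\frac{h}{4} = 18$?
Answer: $- \frac{374259}{289} \approx -1295.0$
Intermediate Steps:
$h = 72$ ($h = 4 \cdot 18 = 72$)
$L = -420$ ($L = 28 \left(-15\right) = -420$)
$B = -1296$ ($B = \left(2 - 20\right) 72 = \left(-18\right) 72 = -1296$)
$B - \frac{-1928 + \left(\left(481 - 219\right) - 329\right)}{L + 2443} = -1296 - \frac{-1928 + \left(\left(481 - 219\right) - 329\right)}{-420 + 2443} = -1296 - \frac{-1928 + \left(262 - 329\right)}{2023} = -1296 - \left(-1928 - 67\right) \frac{1}{2023} = -1296 - \left(-1995\right) \frac{1}{2023} = -1296 - - \frac{285}{289} = -1296 + \frac{285}{289} = - \frac{374259}{289}$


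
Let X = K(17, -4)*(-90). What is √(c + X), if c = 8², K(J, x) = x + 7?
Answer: I*√206 ≈ 14.353*I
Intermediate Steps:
K(J, x) = 7 + x
X = -270 (X = (7 - 4)*(-90) = 3*(-90) = -270)
c = 64
√(c + X) = √(64 - 270) = √(-206) = I*√206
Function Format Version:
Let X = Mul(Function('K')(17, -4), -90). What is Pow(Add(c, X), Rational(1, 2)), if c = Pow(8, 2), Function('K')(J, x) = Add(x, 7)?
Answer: Mul(I, Pow(206, Rational(1, 2))) ≈ Mul(14.353, I)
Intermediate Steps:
Function('K')(J, x) = Add(7, x)
X = -270 (X = Mul(Add(7, -4), -90) = Mul(3, -90) = -270)
c = 64
Pow(Add(c, X), Rational(1, 2)) = Pow(Add(64, -270), Rational(1, 2)) = Pow(-206, Rational(1, 2)) = Mul(I, Pow(206, Rational(1, 2)))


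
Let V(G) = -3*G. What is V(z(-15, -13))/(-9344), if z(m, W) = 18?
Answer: 27/4672 ≈ 0.0057791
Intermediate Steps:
V(z(-15, -13))/(-9344) = -3*18/(-9344) = -54*(-1/9344) = 27/4672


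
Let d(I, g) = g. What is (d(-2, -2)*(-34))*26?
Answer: 1768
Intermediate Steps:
(d(-2, -2)*(-34))*26 = -2*(-34)*26 = 68*26 = 1768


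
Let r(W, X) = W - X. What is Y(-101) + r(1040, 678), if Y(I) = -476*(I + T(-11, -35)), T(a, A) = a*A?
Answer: -134822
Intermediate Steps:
T(a, A) = A*a
Y(I) = -183260 - 476*I (Y(I) = -476*(I - 35*(-11)) = -476*(I + 385) = -476*(385 + I) = -183260 - 476*I)
Y(-101) + r(1040, 678) = (-183260 - 476*(-101)) + (1040 - 1*678) = (-183260 + 48076) + (1040 - 678) = -135184 + 362 = -134822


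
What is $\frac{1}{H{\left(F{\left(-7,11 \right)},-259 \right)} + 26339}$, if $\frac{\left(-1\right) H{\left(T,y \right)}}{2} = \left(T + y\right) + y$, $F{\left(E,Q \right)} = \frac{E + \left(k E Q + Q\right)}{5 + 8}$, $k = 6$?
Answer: $\frac{13}{356791} \approx 3.6436 \cdot 10^{-5}$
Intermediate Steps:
$F{\left(E,Q \right)} = \frac{E}{13} + \frac{Q}{13} + \frac{6 E Q}{13}$ ($F{\left(E,Q \right)} = \frac{E + \left(6 E Q + Q\right)}{5 + 8} = \frac{E + \left(6 E Q + Q\right)}{13} = \left(E + \left(Q + 6 E Q\right)\right) \frac{1}{13} = \left(E + Q + 6 E Q\right) \frac{1}{13} = \frac{E}{13} + \frac{Q}{13} + \frac{6 E Q}{13}$)
$H{\left(T,y \right)} = - 4 y - 2 T$ ($H{\left(T,y \right)} = - 2 \left(\left(T + y\right) + y\right) = - 2 \left(T + 2 y\right) = - 4 y - 2 T$)
$\frac{1}{H{\left(F{\left(-7,11 \right)},-259 \right)} + 26339} = \frac{1}{\left(\left(-4\right) \left(-259\right) - 2 \left(\frac{1}{13} \left(-7\right) + \frac{1}{13} \cdot 11 + \frac{6}{13} \left(-7\right) 11\right)\right) + 26339} = \frac{1}{\left(1036 - 2 \left(- \frac{7}{13} + \frac{11}{13} - \frac{462}{13}\right)\right) + 26339} = \frac{1}{\left(1036 - - \frac{916}{13}\right) + 26339} = \frac{1}{\left(1036 + \frac{916}{13}\right) + 26339} = \frac{1}{\frac{14384}{13} + 26339} = \frac{1}{\frac{356791}{13}} = \frac{13}{356791}$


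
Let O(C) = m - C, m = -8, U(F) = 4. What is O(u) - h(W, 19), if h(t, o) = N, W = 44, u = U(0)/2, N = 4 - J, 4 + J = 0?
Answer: -18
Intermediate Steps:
J = -4 (J = -4 + 0 = -4)
N = 8 (N = 4 - 1*(-4) = 4 + 4 = 8)
u = 2 (u = 4/2 = 4*(1/2) = 2)
h(t, o) = 8
O(C) = -8 - C
O(u) - h(W, 19) = (-8 - 1*2) - 1*8 = (-8 - 2) - 8 = -10 - 8 = -18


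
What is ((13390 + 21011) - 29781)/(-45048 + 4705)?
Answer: -4620/40343 ≈ -0.11452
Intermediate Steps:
((13390 + 21011) - 29781)/(-45048 + 4705) = (34401 - 29781)/(-40343) = 4620*(-1/40343) = -4620/40343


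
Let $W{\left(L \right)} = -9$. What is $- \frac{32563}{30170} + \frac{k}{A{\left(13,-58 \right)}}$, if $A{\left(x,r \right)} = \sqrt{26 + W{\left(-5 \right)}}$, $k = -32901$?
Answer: $- \frac{32563}{30170} - \frac{32901 \sqrt{17}}{17} \approx -7980.7$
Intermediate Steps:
$A{\left(x,r \right)} = \sqrt{17}$ ($A{\left(x,r \right)} = \sqrt{26 - 9} = \sqrt{17}$)
$- \frac{32563}{30170} + \frac{k}{A{\left(13,-58 \right)}} = - \frac{32563}{30170} - \frac{32901}{\sqrt{17}} = \left(-32563\right) \frac{1}{30170} - 32901 \frac{\sqrt{17}}{17} = - \frac{32563}{30170} - \frac{32901 \sqrt{17}}{17}$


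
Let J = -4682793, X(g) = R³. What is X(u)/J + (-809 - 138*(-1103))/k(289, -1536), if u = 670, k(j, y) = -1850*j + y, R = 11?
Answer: -709711937731/2510848047498 ≈ -0.28266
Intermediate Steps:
k(j, y) = y - 1850*j
X(g) = 1331 (X(g) = 11³ = 1331)
X(u)/J + (-809 - 138*(-1103))/k(289, -1536) = 1331/(-4682793) + (-809 - 138*(-1103))/(-1536 - 1850*289) = 1331*(-1/4682793) + (-809 + 152214)/(-1536 - 534650) = -1331/4682793 + 151405/(-536186) = -1331/4682793 + 151405*(-1/536186) = -1331/4682793 - 151405/536186 = -709711937731/2510848047498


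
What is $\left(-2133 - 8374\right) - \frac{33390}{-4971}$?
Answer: $- \frac{17398969}{1657} \approx -10500.0$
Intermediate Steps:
$\left(-2133 - 8374\right) - \frac{33390}{-4971} = -10507 - - \frac{11130}{1657} = -10507 + \frac{11130}{1657} = - \frac{17398969}{1657}$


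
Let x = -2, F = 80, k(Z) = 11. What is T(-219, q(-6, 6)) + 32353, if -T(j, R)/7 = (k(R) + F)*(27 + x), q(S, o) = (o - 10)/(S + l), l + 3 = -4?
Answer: 16428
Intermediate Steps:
l = -7 (l = -3 - 4 = -7)
q(S, o) = (-10 + o)/(-7 + S) (q(S, o) = (o - 10)/(S - 7) = (-10 + o)/(-7 + S))
T(j, R) = -15925 (T(j, R) = -7*(11 + 80)*(27 - 2) = -637*25 = -7*2275 = -15925)
T(-219, q(-6, 6)) + 32353 = -15925 + 32353 = 16428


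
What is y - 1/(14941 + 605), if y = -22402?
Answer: -348261493/15546 ≈ -22402.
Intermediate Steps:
y - 1/(14941 + 605) = -22402 - 1/(14941 + 605) = -22402 - 1/15546 = -348261493/15546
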